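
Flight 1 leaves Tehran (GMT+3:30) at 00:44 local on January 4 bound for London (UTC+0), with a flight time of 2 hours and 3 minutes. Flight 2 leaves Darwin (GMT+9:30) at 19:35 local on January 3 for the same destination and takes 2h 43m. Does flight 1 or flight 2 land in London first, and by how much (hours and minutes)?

the second, by 10 hours 29 minutes

Flight 1 in UTC: 00:44 − 3:30 = 21:14 on Jan 3.
+2 hours and 3 minutes → arrive 23:17 UTC on Jan 3.
Flight 2 in UTC: 19:35 − 9:30 = 10:05 on Jan 3.
+2 hours and 43 minutes → arrive 12:48 UTC on Jan 3.
Flight 2 lands earlier by 10 hours 29 minutes.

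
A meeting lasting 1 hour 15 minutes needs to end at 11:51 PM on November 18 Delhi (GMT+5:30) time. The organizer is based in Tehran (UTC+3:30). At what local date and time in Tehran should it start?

8:36 PM on Nov 18

Target end time in UTC: 11:51 PM − 5:30 = 6:21 PM on Nov 18.
Subtract 1 hour 15 minutes → start 5:06 PM UTC on Nov 18.
Tehran is UTC+3:30: 5:06 PM + 3:30 = 8:36 PM on Nov 18.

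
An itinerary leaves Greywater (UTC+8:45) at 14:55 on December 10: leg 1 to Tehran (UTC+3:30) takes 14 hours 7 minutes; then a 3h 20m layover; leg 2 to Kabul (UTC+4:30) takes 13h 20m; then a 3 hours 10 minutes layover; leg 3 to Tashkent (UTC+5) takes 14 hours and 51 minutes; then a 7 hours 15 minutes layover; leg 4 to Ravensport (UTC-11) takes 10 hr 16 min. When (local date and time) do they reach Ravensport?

13:29 on December 12

Convert departure to UTC: 14:55 − 8:45 = 06:10 UTC on Dec 10.
Add 14 hours and 7 minutes leg 1 → 20:17 UTC.
Add 3 hours 20 minutes layover in Tehran → 23:37 UTC.
Add 13 hours and 20 minutes leg 2 → 12:57 UTC (Dec 11).
Add 3 hours and 10 minutes layover in Kabul → 16:07 UTC.
Add 14 hours 51 minutes leg 3 → 06:58 UTC (Dec 12).
Add 7 hours 15 minutes layover in Tashkent → 14:13 UTC.
Add 10 hours and 16 minutes leg 4 → 00:29 UTC (Dec 13).
Ravensport is UTC−11:00, so local arrival = 00:29 − 11:00 = 13:29 on Dec 12.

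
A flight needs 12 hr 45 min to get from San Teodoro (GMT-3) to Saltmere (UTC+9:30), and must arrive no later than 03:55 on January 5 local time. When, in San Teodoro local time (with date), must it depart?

02:40 on January 4

Target arrival in UTC: 03:55 − 9:30 = 18:25 on Jan 4.
Subtract 12 hours and 45 minutes → departure 05:40 UTC on Jan 4.
San Teodoro is UTC−3:00: 05:40 − 3:00 = 02:40 on Jan 4.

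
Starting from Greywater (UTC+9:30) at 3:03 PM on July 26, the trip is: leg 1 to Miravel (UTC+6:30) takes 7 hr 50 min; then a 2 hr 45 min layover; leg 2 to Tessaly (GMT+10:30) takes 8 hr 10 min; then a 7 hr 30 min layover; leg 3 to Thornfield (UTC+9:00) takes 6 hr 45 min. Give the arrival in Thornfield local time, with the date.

11:33 PM on July 27

Convert departure to UTC: 3:03 PM − 9:30 = 5:33 AM UTC on Jul 26.
Add 7 hours 50 minutes leg 1 → 1:23 PM UTC.
Add 2 hours and 45 minutes layover in Miravel → 4:08 PM UTC.
Add 8 hours and 10 minutes leg 2 → 12:18 AM UTC (Jul 27).
Add 7 hours and 30 minutes layover in Tessaly → 7:48 AM UTC.
Add 6 hours 45 minutes leg 3 → 2:33 PM UTC.
Thornfield is UTC+9:00, so local arrival = 2:33 PM + 9:00 = 11:33 PM on Jul 27.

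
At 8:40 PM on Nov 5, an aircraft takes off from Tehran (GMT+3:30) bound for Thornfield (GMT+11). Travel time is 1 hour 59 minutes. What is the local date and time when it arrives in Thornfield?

6:09 AM on Nov 6

Thornfield is 7:30 ahead of Tehran.
After 1 hour and 59 minutes it is 10:39 PM in Tehran.
Shift by the zone difference: 10:39 PM + 7:30 = 6:09 AM on Nov 6 in Thornfield.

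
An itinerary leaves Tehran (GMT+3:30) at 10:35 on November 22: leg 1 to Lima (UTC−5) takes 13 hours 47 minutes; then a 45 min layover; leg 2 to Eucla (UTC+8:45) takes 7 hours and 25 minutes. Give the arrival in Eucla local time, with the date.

13:47 on Nov 23

Convert departure to UTC: 10:35 − 3:30 = 07:05 UTC on Nov 22.
Add 13 hours and 47 minutes leg 1 → 20:52 UTC.
Add 45 minutes layover in Lima → 21:37 UTC.
Add 7 hours and 25 minutes leg 2 → 05:02 UTC (Nov 23).
Eucla is UTC+8:45, so local arrival = 05:02 + 8:45 = 13:47 on Nov 23.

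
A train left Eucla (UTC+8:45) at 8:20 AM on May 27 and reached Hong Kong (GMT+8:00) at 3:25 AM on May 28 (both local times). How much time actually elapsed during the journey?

Departure in UTC: 8:20 AM − 8:45 = 11:35 PM on May 26.
Arrival in UTC: 3:25 AM − 8:00 = 7:25 PM on May 27.
Elapsed = 7:25 PM − 11:35 PM (+1 day) = 19 hours 50 minutes.

19 hours 50 minutes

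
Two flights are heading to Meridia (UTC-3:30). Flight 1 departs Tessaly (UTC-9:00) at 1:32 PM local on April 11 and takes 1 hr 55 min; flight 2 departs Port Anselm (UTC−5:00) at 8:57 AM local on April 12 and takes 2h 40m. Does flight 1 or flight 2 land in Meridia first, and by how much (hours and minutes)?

the first, by 16 hours 10 minutes

Flight 1 in UTC: 1:32 PM + 9:00 = 10:32 PM on Apr 11.
+1 hour 55 minutes → arrive 12:27 AM UTC on Apr 12.
Flight 2 in UTC: 8:57 AM + 5:00 = 1:57 PM on Apr 12.
+2 hours and 40 minutes → arrive 4:37 PM UTC on Apr 12.
Flight 1 lands earlier by 16 hours 10 minutes.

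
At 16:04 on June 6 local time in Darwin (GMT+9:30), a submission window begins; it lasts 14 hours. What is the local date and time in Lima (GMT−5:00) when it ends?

15:34 on Jun 6

Convert start to UTC: 16:04 − 9:30 = 06:34 UTC on Jun 6.
Add 14 hours duration → 20:34 UTC.
Lima is UTC−5:00, so local end time = 20:34 − 5:00 = 15:34 on Jun 6.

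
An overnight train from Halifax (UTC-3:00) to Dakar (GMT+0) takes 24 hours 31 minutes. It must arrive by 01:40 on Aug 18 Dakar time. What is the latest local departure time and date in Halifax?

22:09 on August 16

Target arrival is already UTC: 01:40 on Aug 18.
Subtract 24 hours and 31 minutes → departure 01:09 UTC on Aug 17.
Halifax is UTC−3:00: 01:09 − 3:00 = 22:09 on Aug 16.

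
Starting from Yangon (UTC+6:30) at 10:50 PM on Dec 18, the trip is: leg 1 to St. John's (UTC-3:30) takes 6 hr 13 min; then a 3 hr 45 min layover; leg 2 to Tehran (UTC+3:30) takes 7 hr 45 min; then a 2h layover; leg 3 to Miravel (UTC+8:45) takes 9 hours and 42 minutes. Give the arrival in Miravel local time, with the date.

Convert departure to UTC: 10:50 PM − 6:30 = 4:20 PM UTC on Dec 18.
Add 6 hours and 13 minutes leg 1 → 10:33 PM UTC.
Add 3 hours 45 minutes layover in St. John's → 2:18 AM UTC (Dec 19).
Add 7 hours and 45 minutes leg 2 → 10:03 AM UTC.
Add 2 hours layover in Tehran → 12:03 PM UTC.
Add 9 hours and 42 minutes leg 3 → 9:45 PM UTC.
Miravel is UTC+8:45, so local arrival = 9:45 PM + 8:45 = 6:30 AM on Dec 20.

6:30 AM on December 20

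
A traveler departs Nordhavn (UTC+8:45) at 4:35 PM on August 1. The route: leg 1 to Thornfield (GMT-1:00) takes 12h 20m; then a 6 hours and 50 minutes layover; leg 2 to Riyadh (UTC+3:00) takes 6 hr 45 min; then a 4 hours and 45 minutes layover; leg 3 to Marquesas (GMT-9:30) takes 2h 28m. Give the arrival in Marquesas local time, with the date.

Convert departure to UTC: 4:35 PM − 8:45 = 7:50 AM UTC on Aug 1.
Add 12 hours 20 minutes leg 1 → 8:10 PM UTC.
Add 6 hours and 50 minutes layover in Thornfield → 3:00 AM UTC (Aug 2).
Add 6 hours 45 minutes leg 2 → 9:45 AM UTC.
Add 4 hours and 45 minutes layover in Riyadh → 2:30 PM UTC.
Add 2 hours 28 minutes leg 3 → 4:58 PM UTC.
Marquesas is UTC−9:30, so local arrival = 4:58 PM − 9:30 = 7:28 AM on Aug 2.

7:28 AM on Aug 2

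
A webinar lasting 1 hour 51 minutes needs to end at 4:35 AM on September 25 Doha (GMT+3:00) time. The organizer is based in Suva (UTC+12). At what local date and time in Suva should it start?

11:44 AM on Sep 25

Target end time in UTC: 4:35 AM − 3:00 = 1:35 AM on Sep 25.
Subtract 1 hour 51 minutes → start 11:44 PM UTC on Sep 24.
Suva is UTC+12:00: 11:44 PM + 12:00 = 11:44 AM on Sep 25.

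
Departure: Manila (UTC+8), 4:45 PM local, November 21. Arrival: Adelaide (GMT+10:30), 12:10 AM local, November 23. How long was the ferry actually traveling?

28 hours 55 minutes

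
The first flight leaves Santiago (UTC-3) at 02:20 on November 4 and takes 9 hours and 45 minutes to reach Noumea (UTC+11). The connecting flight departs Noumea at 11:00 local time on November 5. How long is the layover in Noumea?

Convert departure to UTC: 02:20 + 3:00 = 05:20 UTC on Nov 4.
Add 9 hours 45 minutes flight time → 15:05 UTC.
Noumea is UTC+11:00, so local arrival = 15:05 + 11:00 = 02:05 on Nov 5.
Layover = 11:00 − 02:05 = 8 hours 55 minutes.

8 hours 55 minutes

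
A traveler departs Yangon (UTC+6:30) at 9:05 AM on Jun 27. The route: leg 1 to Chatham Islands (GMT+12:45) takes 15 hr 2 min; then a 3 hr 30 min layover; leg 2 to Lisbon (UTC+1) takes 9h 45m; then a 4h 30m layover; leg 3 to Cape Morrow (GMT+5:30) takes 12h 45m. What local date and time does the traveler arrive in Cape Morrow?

Convert departure to UTC: 9:05 AM − 6:30 = 2:35 AM UTC on Jun 27.
Add 15 hours 2 minutes leg 1 → 5:37 PM UTC.
Add 3 hours and 30 minutes layover in Chatham Islands → 9:07 PM UTC.
Add 9 hours 45 minutes leg 2 → 6:52 AM UTC (Jun 28).
Add 4 hours 30 minutes layover in Lisbon → 11:22 AM UTC.
Add 12 hours and 45 minutes leg 3 → 12:07 AM UTC (Jun 29).
Cape Morrow is UTC+5:30, so local arrival = 12:07 AM + 5:30 = 5:37 AM on Jun 29.

5:37 AM on Jun 29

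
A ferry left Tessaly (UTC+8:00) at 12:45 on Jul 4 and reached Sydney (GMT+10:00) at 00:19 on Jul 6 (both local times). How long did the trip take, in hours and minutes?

Departure in UTC: 12:45 − 8:00 = 04:45 on Jul 4.
Arrival in UTC: 00:19 − 10:00 = 14:19 on Jul 5.
Elapsed = 14:19 − 04:45 (+1 day) = 33 hours 34 minutes.

33 hours 34 minutes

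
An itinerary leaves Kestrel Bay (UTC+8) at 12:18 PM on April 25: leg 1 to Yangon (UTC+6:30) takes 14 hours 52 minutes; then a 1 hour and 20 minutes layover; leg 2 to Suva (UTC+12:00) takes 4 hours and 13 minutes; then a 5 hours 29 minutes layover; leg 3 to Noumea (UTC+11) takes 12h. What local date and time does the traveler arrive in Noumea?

5:12 AM on April 27

Convert departure to UTC: 12:18 PM − 8:00 = 4:18 AM UTC on Apr 25.
Add 14 hours and 52 minutes leg 1 → 7:10 PM UTC.
Add 1 hour 20 minutes layover in Yangon → 8:30 PM UTC.
Add 4 hours 13 minutes leg 2 → 12:43 AM UTC (Apr 26).
Add 5 hours 29 minutes layover in Suva → 6:12 AM UTC.
Add 12 hours leg 3 → 6:12 PM UTC.
Noumea is UTC+11:00, so local arrival = 6:12 PM + 11:00 = 5:12 AM on Apr 27.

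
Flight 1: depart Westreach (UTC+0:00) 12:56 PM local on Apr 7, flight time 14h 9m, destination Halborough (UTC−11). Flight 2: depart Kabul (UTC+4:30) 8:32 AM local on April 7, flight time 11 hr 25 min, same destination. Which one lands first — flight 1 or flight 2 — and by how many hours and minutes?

Flight 1 departs at 12:56 PM UTC (Apr 7).
+14 hours and 9 minutes → arrive 3:05 AM UTC on Apr 8.
Flight 2 in UTC: 8:32 AM − 4:30 = 4:02 AM on Apr 7.
+11 hours and 25 minutes → arrive 3:27 PM UTC on Apr 7.
Flight 2 lands earlier by 11 hours 38 minutes.

the second, by 11 hours 38 minutes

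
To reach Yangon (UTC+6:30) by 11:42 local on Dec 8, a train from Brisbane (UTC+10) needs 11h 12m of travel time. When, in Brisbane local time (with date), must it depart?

04:00 on Dec 8

Target arrival in UTC: 11:42 − 6:30 = 05:12 on Dec 8.
Subtract 11 hours and 12 minutes → departure 18:00 UTC on Dec 7.
Brisbane is UTC+10:00: 18:00 + 10:00 = 04:00 on Dec 8.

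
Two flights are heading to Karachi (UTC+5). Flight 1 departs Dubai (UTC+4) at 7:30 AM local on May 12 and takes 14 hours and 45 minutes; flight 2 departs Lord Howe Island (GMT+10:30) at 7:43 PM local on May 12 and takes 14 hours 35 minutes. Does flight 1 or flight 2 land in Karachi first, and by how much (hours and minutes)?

the first, by 5 hours 33 minutes

Flight 1 in UTC: 7:30 AM − 4:00 = 3:30 AM on May 12.
+14 hours 45 minutes → arrive 6:15 PM UTC on May 12.
Flight 2 in UTC: 7:43 PM − 10:30 = 9:13 AM on May 12.
+14 hours and 35 minutes → arrive 11:48 PM UTC on May 12.
Flight 1 lands earlier by 5 hours 33 minutes.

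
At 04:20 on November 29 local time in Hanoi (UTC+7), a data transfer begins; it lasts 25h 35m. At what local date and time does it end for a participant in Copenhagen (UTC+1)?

Copenhagen is 6:00 behind Hanoi.
After 25 hours and 35 minutes it is 05:55 (Nov 30) in Hanoi.
Shift by the zone difference: 05:55 − 6:00 = 23:55 on Nov 29 in Copenhagen.

23:55 on Nov 29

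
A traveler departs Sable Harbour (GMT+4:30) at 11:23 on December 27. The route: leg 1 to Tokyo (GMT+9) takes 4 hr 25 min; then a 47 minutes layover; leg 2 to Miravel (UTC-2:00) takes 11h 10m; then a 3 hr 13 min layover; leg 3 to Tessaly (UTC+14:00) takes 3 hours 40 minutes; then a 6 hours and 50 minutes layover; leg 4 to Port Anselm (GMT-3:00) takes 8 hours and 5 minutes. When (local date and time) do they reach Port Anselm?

18:03 on December 28

Convert departure to UTC: 11:23 − 4:30 = 06:53 UTC on Dec 27.
Add 4 hours 25 minutes leg 1 → 11:18 UTC.
Add 47 minutes layover in Tokyo → 12:05 UTC.
Add 11 hours and 10 minutes leg 2 → 23:15 UTC.
Add 3 hours and 13 minutes layover in Miravel → 02:28 UTC (Dec 28).
Add 3 hours 40 minutes leg 3 → 06:08 UTC.
Add 6 hours 50 minutes layover in Tessaly → 12:58 UTC.
Add 8 hours 5 minutes leg 4 → 21:03 UTC.
Port Anselm is UTC−3:00, so local arrival = 21:03 − 3:00 = 18:03 on Dec 28.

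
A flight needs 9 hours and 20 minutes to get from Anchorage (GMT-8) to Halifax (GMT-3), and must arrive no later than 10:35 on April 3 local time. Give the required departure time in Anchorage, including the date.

Target arrival in UTC: 10:35 + 3:00 = 13:35 on Apr 3.
Subtract 9 hours 20 minutes → departure 04:15 UTC on Apr 3.
Anchorage is UTC−8:00: 04:15 − 8:00 = 20:15 on Apr 2.

20:15 on April 2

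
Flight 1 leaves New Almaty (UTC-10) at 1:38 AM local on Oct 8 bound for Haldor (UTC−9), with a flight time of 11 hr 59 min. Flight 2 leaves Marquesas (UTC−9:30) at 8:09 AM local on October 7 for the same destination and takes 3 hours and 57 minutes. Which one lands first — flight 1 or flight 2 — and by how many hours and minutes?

Flight 1 in UTC: 1:38 AM + 10:00 = 11:38 AM on Oct 8.
+11 hours 59 minutes → arrive 11:37 PM UTC on Oct 8.
Flight 2 in UTC: 8:09 AM + 9:30 = 5:39 PM on Oct 7.
+3 hours and 57 minutes → arrive 9:36 PM UTC on Oct 7.
Flight 2 lands earlier by 26 hours 1 minute.

the second, by 26 hours 1 minute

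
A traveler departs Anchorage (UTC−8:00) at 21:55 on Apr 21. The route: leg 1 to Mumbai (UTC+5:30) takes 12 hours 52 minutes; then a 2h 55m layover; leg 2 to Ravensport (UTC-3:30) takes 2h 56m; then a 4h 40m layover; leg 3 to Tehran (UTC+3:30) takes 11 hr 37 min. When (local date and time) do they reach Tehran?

20:25 on April 23

Convert departure to UTC: 21:55 + 8:00 = 05:55 UTC on Apr 22.
Add 12 hours 52 minutes leg 1 → 18:47 UTC.
Add 2 hours and 55 minutes layover in Mumbai → 21:42 UTC.
Add 2 hours and 56 minutes leg 2 → 00:38 UTC (Apr 23).
Add 4 hours 40 minutes layover in Ravensport → 05:18 UTC.
Add 11 hours 37 minutes leg 3 → 16:55 UTC.
Tehran is UTC+3:30, so local arrival = 16:55 + 3:30 = 20:25 on Apr 23.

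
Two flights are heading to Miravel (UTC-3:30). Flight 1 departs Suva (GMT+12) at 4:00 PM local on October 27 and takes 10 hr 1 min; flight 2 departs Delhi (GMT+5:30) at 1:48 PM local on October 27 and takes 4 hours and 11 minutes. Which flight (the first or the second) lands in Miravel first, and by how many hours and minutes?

the second, by 1 hour 32 minutes

Flight 1 in UTC: 4:00 PM − 12:00 = 4:00 AM on Oct 27.
+10 hours and 1 minute → arrive 2:01 PM UTC on Oct 27.
Flight 2 in UTC: 1:48 PM − 5:30 = 8:18 AM on Oct 27.
+4 hours 11 minutes → arrive 12:29 PM UTC on Oct 27.
Flight 2 lands earlier by 1 hour 32 minutes.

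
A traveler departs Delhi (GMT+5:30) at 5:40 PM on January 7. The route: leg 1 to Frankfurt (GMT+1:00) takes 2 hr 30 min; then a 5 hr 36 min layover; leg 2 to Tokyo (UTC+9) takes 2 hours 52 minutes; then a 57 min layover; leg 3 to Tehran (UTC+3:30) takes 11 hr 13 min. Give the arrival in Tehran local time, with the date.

2:48 PM on Jan 8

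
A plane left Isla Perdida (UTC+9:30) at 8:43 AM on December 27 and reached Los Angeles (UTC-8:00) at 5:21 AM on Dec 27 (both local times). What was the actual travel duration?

14 hours 8 minutes

Departure in UTC: 8:43 AM − 9:30 = 11:13 PM on Dec 26.
Arrival in UTC: 5:21 AM + 8:00 = 1:21 PM on Dec 27.
Elapsed = 1:21 PM − 11:13 PM (+1 day) = 14 hours 8 minutes.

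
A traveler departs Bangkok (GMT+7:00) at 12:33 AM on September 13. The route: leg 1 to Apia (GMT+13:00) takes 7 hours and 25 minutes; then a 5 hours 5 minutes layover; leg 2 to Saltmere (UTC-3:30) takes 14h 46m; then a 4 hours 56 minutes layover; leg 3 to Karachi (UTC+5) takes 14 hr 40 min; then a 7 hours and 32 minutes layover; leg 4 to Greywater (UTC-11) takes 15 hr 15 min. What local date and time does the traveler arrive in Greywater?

Convert departure to UTC: 12:33 AM − 7:00 = 5:33 PM UTC on Sep 12.
Add 7 hours and 25 minutes leg 1 → 12:58 AM UTC (Sep 13).
Add 5 hours 5 minutes layover in Apia → 6:03 AM UTC.
Add 14 hours 46 minutes leg 2 → 8:49 PM UTC.
Add 4 hours 56 minutes layover in Saltmere → 1:45 AM UTC (Sep 14).
Add 14 hours 40 minutes leg 3 → 4:25 PM UTC.
Add 7 hours 32 minutes layover in Karachi → 11:57 PM UTC.
Add 15 hours 15 minutes leg 4 → 3:12 PM UTC (Sep 15).
Greywater is UTC−11:00, so local arrival = 3:12 PM − 11:00 = 4:12 AM on Sep 15.

4:12 AM on September 15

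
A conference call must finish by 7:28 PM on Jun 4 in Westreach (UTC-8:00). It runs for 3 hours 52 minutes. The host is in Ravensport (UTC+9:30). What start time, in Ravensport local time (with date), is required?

Target end time in UTC: 7:28 PM + 8:00 = 3:28 AM on Jun 5.
Subtract 3 hours and 52 minutes → start 11:36 PM UTC on Jun 4.
Ravensport is UTC+9:30: 11:36 PM + 9:30 = 9:06 AM on Jun 5.

9:06 AM on June 5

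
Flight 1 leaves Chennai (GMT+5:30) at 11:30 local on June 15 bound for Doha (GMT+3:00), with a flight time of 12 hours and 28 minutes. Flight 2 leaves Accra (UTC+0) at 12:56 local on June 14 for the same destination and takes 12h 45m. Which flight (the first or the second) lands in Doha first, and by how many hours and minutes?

the second, by 16 hours 47 minutes

Flight 1 in UTC: 11:30 − 5:30 = 06:00 on Jun 15.
+12 hours 28 minutes → arrive 18:28 UTC on Jun 15.
Flight 2 departs at 12:56 UTC (Jun 14).
+12 hours 45 minutes → arrive 01:41 UTC on Jun 15.
Flight 2 lands earlier by 16 hours 47 minutes.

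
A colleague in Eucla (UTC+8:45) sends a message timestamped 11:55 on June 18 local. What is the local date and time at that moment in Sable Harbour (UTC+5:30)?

08:40 on Jun 18

In UTC: 11:55 − 8:45 = 03:10 on Jun 18.
Sable Harbour is UTC+5:30: 03:10 + 5:30 = 08:40 on Jun 18.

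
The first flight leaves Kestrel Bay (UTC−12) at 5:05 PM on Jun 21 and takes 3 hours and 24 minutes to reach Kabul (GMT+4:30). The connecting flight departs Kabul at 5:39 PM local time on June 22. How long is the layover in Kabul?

4 hours 40 minutes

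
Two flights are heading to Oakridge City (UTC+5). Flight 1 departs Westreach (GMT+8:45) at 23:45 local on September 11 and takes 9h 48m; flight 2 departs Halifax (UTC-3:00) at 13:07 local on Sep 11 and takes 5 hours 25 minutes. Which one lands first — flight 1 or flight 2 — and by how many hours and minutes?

Flight 1 in UTC: 23:45 − 8:45 = 15:00 on Sep 11.
+9 hours and 48 minutes → arrive 00:48 UTC on Sep 12.
Flight 2 in UTC: 13:07 + 3:00 = 16:07 on Sep 11.
+5 hours 25 minutes → arrive 21:32 UTC on Sep 11.
Flight 2 lands earlier by 3 hours 16 minutes.

the second, by 3 hours 16 minutes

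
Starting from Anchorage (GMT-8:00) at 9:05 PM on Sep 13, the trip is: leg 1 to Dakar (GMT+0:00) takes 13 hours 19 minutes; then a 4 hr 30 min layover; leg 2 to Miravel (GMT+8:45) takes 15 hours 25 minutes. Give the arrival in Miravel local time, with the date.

11:04 PM on September 15

Convert departure to UTC: 9:05 PM + 8:00 = 5:05 AM UTC on Sep 14.
Add 13 hours 19 minutes leg 1 → 6:24 PM UTC.
Add 4 hours 30 minutes layover in Dakar → 10:54 PM UTC.
Add 15 hours 25 minutes leg 2 → 2:19 PM UTC (Sep 15).
Miravel is UTC+8:45, so local arrival = 2:19 PM + 8:45 = 11:04 PM on Sep 15.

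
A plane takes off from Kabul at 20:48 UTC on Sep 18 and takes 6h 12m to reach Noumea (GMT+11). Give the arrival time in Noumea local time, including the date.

14:00 on September 19

Departure is given in UTC: 20:48 on Sep 18.
Add 6 hours and 12 minutes → 03:00 UTC (Sep 19).
Noumea is UTC+11:00: 03:00 + 11:00 = 14:00 on Sep 19.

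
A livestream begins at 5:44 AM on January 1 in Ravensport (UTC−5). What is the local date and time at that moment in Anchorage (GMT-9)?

Anchorage is 4:00 behind Ravensport.
Shift by the zone difference: 5:44 AM − 4:00 = 1:44 AM on Jan 1 in Anchorage.

1:44 AM on January 1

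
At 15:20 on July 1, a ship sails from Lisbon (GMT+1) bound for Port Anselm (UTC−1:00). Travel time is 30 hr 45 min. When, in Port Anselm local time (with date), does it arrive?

Convert departure to UTC: 15:20 − 1:00 = 14:20 UTC on Jul 1.
Add 30 hours and 45 minutes travel time → 21:05 UTC (Jul 2).
Port Anselm is UTC−1:00, so local arrival = 21:05 − 1:00 = 20:05 on Jul 2.

20:05 on July 2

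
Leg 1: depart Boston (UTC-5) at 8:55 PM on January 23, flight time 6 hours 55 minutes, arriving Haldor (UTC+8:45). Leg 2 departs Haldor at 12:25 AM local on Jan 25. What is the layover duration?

6 hours 50 minutes

Convert departure to UTC: 8:55 PM + 5:00 = 1:55 AM UTC on Jan 24.
Add 6 hours and 55 minutes flight time → 8:50 AM UTC.
Haldor is UTC+8:45, so local arrival = 8:50 AM + 8:45 = 5:35 PM on Jan 24.
Layover = 12:25 AM − 5:35 PM (+1 day) = 6 hours 50 minutes.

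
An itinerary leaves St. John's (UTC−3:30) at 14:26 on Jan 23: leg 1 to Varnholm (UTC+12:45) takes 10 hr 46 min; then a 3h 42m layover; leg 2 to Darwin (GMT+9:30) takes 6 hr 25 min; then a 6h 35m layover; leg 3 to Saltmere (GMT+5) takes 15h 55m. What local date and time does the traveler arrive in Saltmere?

18:19 on January 25

Convert departure to UTC: 14:26 + 3:30 = 17:56 UTC on Jan 23.
Add 10 hours and 46 minutes leg 1 → 04:42 UTC (Jan 24).
Add 3 hours and 42 minutes layover in Varnholm → 08:24 UTC.
Add 6 hours 25 minutes leg 2 → 14:49 UTC.
Add 6 hours and 35 minutes layover in Darwin → 21:24 UTC.
Add 15 hours and 55 minutes leg 3 → 13:19 UTC (Jan 25).
Saltmere is UTC+5:00, so local arrival = 13:19 + 5:00 = 18:19 on Jan 25.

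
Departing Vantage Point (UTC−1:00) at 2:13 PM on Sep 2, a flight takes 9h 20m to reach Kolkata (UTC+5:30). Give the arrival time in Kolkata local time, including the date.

Kolkata is 6:30 ahead of Vantage Point.
After 9 hours and 20 minutes it is 11:33 PM in Vantage Point.
Shift by the zone difference: 11:33 PM + 6:30 = 6:03 AM on Sep 3 in Kolkata.

6:03 AM on Sep 3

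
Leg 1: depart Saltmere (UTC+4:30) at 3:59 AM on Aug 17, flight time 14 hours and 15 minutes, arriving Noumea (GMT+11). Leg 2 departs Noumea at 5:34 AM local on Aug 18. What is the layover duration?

4 hours 50 minutes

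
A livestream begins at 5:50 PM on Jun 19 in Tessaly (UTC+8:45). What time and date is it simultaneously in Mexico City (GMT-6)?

3:05 AM on June 19

In UTC: 5:50 PM − 8:45 = 9:05 AM on Jun 19.
Mexico City is UTC−6:00: 9:05 AM − 6:00 = 3:05 AM on Jun 19.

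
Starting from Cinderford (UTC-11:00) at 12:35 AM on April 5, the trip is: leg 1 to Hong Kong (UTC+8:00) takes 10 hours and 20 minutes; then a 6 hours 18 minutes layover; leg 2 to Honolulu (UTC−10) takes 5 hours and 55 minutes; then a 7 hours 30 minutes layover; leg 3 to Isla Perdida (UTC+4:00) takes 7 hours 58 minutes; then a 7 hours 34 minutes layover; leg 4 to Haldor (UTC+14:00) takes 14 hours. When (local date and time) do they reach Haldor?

1:10 PM on April 8

Convert departure to UTC: 12:35 AM + 11:00 = 11:35 AM UTC on Apr 5.
Add 10 hours 20 minutes leg 1 → 9:55 PM UTC.
Add 6 hours 18 minutes layover in Hong Kong → 4:13 AM UTC (Apr 6).
Add 5 hours and 55 minutes leg 2 → 10:08 AM UTC.
Add 7 hours 30 minutes layover in Honolulu → 5:38 PM UTC.
Add 7 hours 58 minutes leg 3 → 1:36 AM UTC (Apr 7).
Add 7 hours and 34 minutes layover in Isla Perdida → 9:10 AM UTC.
Add 14 hours leg 4 → 11:10 PM UTC.
Haldor is UTC+14:00, so local arrival = 11:10 PM + 14:00 = 1:10 PM on Apr 8.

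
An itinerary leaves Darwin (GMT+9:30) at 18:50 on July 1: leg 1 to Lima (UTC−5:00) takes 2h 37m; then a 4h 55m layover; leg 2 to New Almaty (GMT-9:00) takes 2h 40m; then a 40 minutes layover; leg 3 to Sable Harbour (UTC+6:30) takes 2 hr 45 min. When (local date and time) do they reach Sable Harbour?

05:27 on July 2

Convert departure to UTC: 18:50 − 9:30 = 09:20 UTC on Jul 1.
Add 2 hours and 37 minutes leg 1 → 11:57 UTC.
Add 4 hours 55 minutes layover in Lima → 16:52 UTC.
Add 2 hours 40 minutes leg 2 → 19:32 UTC.
Add 40 minutes layover in New Almaty → 20:12 UTC.
Add 2 hours and 45 minutes leg 3 → 22:57 UTC.
Sable Harbour is UTC+6:30, so local arrival = 22:57 + 6:30 = 05:27 on Jul 2.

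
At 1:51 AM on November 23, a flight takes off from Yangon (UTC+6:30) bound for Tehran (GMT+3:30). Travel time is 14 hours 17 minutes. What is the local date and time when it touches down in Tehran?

Convert departure to UTC: 1:51 AM − 6:30 = 7:21 PM UTC on Nov 22.
Add 14 hours and 17 minutes travel time → 9:38 AM UTC (Nov 23).
Tehran is UTC+3:30, so local arrival = 9:38 AM + 3:30 = 1:08 PM on Nov 23.

1:08 PM on Nov 23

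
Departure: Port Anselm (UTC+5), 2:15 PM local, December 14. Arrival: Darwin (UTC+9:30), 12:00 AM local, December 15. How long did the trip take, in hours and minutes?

5 hours 15 minutes

Departure in UTC: 2:15 PM − 5:00 = 9:15 AM on Dec 14.
Arrival in UTC: 12:00 AM − 9:30 = 2:30 PM on Dec 14.
Elapsed = 2:30 PM − 9:15 AM = 5 hours 15 minutes.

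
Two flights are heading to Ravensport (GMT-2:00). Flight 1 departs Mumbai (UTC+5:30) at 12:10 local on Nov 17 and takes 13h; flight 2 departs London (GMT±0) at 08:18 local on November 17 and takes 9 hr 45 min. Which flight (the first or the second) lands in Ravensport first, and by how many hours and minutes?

Flight 1 in UTC: 12:10 − 5:30 = 06:40 on Nov 17.
+13 hours → arrive 19:40 UTC on Nov 17.
Flight 2 departs at 08:18 UTC (Nov 17).
+9 hours and 45 minutes → arrive 18:03 UTC on Nov 17.
Flight 2 lands earlier by 1 hour 37 minutes.

the second, by 1 hour 37 minutes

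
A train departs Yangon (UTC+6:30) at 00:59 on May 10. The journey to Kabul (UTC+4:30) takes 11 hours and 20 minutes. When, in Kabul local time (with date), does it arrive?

Convert departure to UTC: 00:59 − 6:30 = 18:29 UTC on May 9.
Add 11 hours and 20 minutes travel time → 05:49 UTC (May 10).
Kabul is UTC+4:30, so local arrival = 05:49 + 4:30 = 10:19 on May 10.

10:19 on May 10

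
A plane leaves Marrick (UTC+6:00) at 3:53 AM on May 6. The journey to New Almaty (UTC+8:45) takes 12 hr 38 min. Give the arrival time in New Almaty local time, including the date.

7:16 PM on May 6

Convert departure to UTC: 3:53 AM − 6:00 = 9:53 PM UTC on May 5.
Add 12 hours 38 minutes travel time → 10:31 AM UTC (May 6).
New Almaty is UTC+8:45, so local arrival = 10:31 AM + 8:45 = 7:16 PM on May 6.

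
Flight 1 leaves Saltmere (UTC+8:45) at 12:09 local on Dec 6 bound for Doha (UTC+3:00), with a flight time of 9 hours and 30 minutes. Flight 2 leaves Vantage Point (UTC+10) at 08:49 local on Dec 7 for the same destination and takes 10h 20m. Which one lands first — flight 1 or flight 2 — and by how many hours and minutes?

the first, by 20 hours 15 minutes

Flight 1 in UTC: 12:09 − 8:45 = 03:24 on Dec 6.
+9 hours and 30 minutes → arrive 12:54 UTC on Dec 6.
Flight 2 in UTC: 08:49 − 10:00 = 22:49 on Dec 6.
+10 hours and 20 minutes → arrive 09:09 UTC on Dec 7.
Flight 1 lands earlier by 20 hours 15 minutes.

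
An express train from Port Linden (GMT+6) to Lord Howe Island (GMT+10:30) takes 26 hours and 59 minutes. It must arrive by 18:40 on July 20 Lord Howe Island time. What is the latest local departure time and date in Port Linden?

11:11 on July 19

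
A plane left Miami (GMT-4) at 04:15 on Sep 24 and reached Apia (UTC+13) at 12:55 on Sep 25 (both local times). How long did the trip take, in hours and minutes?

15 hours 40 minutes

Departure in UTC: 04:15 + 4:00 = 08:15 on Sep 24.
Arrival in UTC: 12:55 − 13:00 = 23:55 on Sep 24.
Elapsed = 23:55 − 08:15 = 15 hours 40 minutes.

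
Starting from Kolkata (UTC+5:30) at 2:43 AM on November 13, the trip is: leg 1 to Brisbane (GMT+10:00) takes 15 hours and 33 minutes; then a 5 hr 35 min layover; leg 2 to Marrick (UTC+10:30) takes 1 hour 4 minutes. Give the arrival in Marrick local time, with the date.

Convert departure to UTC: 2:43 AM − 5:30 = 9:13 PM UTC on Nov 12.
Add 15 hours and 33 minutes leg 1 → 12:46 PM UTC (Nov 13).
Add 5 hours and 35 minutes layover in Brisbane → 6:21 PM UTC.
Add 1 hour and 4 minutes leg 2 → 7:25 PM UTC.
Marrick is UTC+10:30, so local arrival = 7:25 PM + 10:30 = 5:55 AM on Nov 14.

5:55 AM on November 14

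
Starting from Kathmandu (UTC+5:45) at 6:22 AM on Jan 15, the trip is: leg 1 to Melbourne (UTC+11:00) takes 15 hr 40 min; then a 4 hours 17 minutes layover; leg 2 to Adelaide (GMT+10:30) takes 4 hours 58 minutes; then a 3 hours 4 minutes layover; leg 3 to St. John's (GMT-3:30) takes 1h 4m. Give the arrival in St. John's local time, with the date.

2:10 AM on January 16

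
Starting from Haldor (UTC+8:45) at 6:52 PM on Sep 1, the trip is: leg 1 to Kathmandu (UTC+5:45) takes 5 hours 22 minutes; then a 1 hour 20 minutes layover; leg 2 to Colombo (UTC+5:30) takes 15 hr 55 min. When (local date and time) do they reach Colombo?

2:14 PM on September 2

Convert departure to UTC: 6:52 PM − 8:45 = 10:07 AM UTC on Sep 1.
Add 5 hours 22 minutes leg 1 → 3:29 PM UTC.
Add 1 hour and 20 minutes layover in Kathmandu → 4:49 PM UTC.
Add 15 hours and 55 minutes leg 2 → 8:44 AM UTC (Sep 2).
Colombo is UTC+5:30, so local arrival = 8:44 AM + 5:30 = 2:14 PM on Sep 2.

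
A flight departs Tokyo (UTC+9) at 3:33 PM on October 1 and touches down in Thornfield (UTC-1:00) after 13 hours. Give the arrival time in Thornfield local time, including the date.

6:33 PM on Oct 1

Thornfield is 10:00 behind Tokyo.
After 13 hours it is 4:33 AM (Oct 2) in Tokyo.
Shift by the zone difference: 4:33 AM − 10:00 = 6:33 PM on Oct 1 in Thornfield.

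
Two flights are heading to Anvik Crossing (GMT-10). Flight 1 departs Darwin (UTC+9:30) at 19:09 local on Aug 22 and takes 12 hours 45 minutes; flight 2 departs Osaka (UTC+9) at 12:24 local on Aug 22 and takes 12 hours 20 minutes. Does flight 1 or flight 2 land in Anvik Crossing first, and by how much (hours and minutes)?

the second, by 6 hours 40 minutes

Flight 1 in UTC: 19:09 − 9:30 = 09:39 on Aug 22.
+12 hours 45 minutes → arrive 22:24 UTC on Aug 22.
Flight 2 in UTC: 12:24 − 9:00 = 03:24 on Aug 22.
+12 hours and 20 minutes → arrive 15:44 UTC on Aug 22.
Flight 2 lands earlier by 6 hours 40 minutes.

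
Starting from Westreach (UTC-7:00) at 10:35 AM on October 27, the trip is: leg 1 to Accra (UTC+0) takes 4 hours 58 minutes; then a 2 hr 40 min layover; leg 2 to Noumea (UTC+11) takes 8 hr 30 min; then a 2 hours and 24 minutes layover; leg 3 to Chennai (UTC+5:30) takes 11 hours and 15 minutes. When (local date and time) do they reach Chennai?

4:52 AM on Oct 29

Convert departure to UTC: 10:35 AM + 7:00 = 5:35 PM UTC on Oct 27.
Add 4 hours and 58 minutes leg 1 → 10:33 PM UTC.
Add 2 hours and 40 minutes layover in Accra → 1:13 AM UTC (Oct 28).
Add 8 hours 30 minutes leg 2 → 9:43 AM UTC.
Add 2 hours and 24 minutes layover in Noumea → 12:07 PM UTC.
Add 11 hours and 15 minutes leg 3 → 11:22 PM UTC.
Chennai is UTC+5:30, so local arrival = 11:22 PM + 5:30 = 4:52 AM on Oct 29.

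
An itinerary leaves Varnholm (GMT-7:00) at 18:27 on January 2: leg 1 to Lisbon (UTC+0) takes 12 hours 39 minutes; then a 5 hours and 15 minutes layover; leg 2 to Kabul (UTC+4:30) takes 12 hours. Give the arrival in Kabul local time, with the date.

Convert departure to UTC: 18:27 + 7:00 = 01:27 UTC on Jan 3.
Add 12 hours and 39 minutes leg 1 → 14:06 UTC.
Add 5 hours and 15 minutes layover in Lisbon → 19:21 UTC.
Add 12 hours leg 2 → 07:21 UTC (Jan 4).
Kabul is UTC+4:30, so local arrival = 07:21 + 4:30 = 11:51 on Jan 4.

11:51 on January 4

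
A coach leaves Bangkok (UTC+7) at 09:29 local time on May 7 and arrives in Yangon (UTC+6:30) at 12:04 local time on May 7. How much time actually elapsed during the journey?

Departure in UTC: 09:29 − 7:00 = 02:29 on May 7.
Arrival in UTC: 12:04 − 6:30 = 05:34 on May 7.
Elapsed = 05:34 − 02:29 = 3 hours 5 minutes.

3 hours 5 minutes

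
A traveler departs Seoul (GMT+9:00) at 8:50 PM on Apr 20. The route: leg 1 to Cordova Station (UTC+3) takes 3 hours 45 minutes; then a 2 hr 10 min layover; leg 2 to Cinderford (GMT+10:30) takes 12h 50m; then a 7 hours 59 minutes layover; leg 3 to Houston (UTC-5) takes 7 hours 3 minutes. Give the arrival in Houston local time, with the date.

Convert departure to UTC: 8:50 PM − 9:00 = 11:50 AM UTC on Apr 20.
Add 3 hours and 45 minutes leg 1 → 3:35 PM UTC.
Add 2 hours 10 minutes layover in Cordova Station → 5:45 PM UTC.
Add 12 hours and 50 minutes leg 2 → 6:35 AM UTC (Apr 21).
Add 7 hours and 59 minutes layover in Cinderford → 2:34 PM UTC.
Add 7 hours 3 minutes leg 3 → 9:37 PM UTC.
Houston is UTC−5:00, so local arrival = 9:37 PM − 5:00 = 4:37 PM on Apr 21.

4:37 PM on April 21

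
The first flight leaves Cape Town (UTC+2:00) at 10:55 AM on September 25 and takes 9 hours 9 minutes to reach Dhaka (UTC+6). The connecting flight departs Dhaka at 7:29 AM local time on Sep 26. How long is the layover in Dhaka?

7 hours 25 minutes

Convert departure to UTC: 10:55 AM − 2:00 = 8:55 AM UTC on Sep 25.
Add 9 hours 9 minutes flight time → 6:04 PM UTC.
Dhaka is UTC+6:00, so local arrival = 6:04 PM + 6:00 = 12:04 AM on Sep 26.
Layover = 7:29 AM − 12:04 AM = 7 hours 25 minutes.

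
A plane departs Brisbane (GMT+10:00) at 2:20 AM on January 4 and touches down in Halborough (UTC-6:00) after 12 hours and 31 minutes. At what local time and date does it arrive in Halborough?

10:51 PM on January 3

Convert departure to UTC: 2:20 AM − 10:00 = 4:20 PM UTC on Jan 3.
Add 12 hours 31 minutes travel time → 4:51 AM UTC (Jan 4).
Halborough is UTC−6:00, so local arrival = 4:51 AM − 6:00 = 10:51 PM on Jan 3.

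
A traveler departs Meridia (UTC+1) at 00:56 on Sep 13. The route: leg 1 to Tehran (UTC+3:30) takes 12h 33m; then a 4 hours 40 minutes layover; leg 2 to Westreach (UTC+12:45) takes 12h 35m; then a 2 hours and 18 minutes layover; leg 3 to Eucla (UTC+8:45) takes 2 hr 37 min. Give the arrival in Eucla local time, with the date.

Convert departure to UTC: 00:56 − 1:00 = 23:56 UTC on Sep 12.
Add 12 hours 33 minutes leg 1 → 12:29 UTC (Sep 13).
Add 4 hours 40 minutes layover in Tehran → 17:09 UTC.
Add 12 hours and 35 minutes leg 2 → 05:44 UTC (Sep 14).
Add 2 hours 18 minutes layover in Westreach → 08:02 UTC.
Add 2 hours 37 minutes leg 3 → 10:39 UTC.
Eucla is UTC+8:45, so local arrival = 10:39 + 8:45 = 19:24 on Sep 14.

19:24 on Sep 14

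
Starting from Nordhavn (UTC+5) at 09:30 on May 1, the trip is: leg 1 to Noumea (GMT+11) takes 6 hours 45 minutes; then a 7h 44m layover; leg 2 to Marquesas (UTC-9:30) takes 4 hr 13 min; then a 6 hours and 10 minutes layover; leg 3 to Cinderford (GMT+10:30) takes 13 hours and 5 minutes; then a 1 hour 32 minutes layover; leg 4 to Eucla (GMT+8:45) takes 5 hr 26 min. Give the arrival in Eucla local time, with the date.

10:10 on May 3

Convert departure to UTC: 09:30 − 5:00 = 04:30 UTC on May 1.
Add 6 hours and 45 minutes leg 1 → 11:15 UTC.
Add 7 hours and 44 minutes layover in Noumea → 18:59 UTC.
Add 4 hours and 13 minutes leg 2 → 23:12 UTC.
Add 6 hours and 10 minutes layover in Marquesas → 05:22 UTC (May 2).
Add 13 hours and 5 minutes leg 3 → 18:27 UTC.
Add 1 hour 32 minutes layover in Cinderford → 19:59 UTC.
Add 5 hours 26 minutes leg 4 → 01:25 UTC (May 3).
Eucla is UTC+8:45, so local arrival = 01:25 + 8:45 = 10:10 on May 3.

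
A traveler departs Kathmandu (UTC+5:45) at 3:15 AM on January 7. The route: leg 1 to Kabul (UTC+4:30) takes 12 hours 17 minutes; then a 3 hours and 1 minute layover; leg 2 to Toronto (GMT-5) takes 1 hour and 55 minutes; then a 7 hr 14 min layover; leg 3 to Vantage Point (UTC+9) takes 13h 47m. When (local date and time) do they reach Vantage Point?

8:44 PM on Jan 8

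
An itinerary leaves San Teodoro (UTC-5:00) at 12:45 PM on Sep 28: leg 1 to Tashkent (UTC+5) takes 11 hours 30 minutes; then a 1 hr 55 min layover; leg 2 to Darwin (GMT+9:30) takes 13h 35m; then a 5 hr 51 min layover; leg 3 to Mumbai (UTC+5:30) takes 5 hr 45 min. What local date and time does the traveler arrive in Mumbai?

1:51 PM on September 30

Convert departure to UTC: 12:45 PM + 5:00 = 5:45 PM UTC on Sep 28.
Add 11 hours 30 minutes leg 1 → 5:15 AM UTC (Sep 29).
Add 1 hour and 55 minutes layover in Tashkent → 7:10 AM UTC.
Add 13 hours and 35 minutes leg 2 → 8:45 PM UTC.
Add 5 hours and 51 minutes layover in Darwin → 2:36 AM UTC (Sep 30).
Add 5 hours 45 minutes leg 3 → 8:21 AM UTC.
Mumbai is UTC+5:30, so local arrival = 8:21 AM + 5:30 = 1:51 PM on Sep 30.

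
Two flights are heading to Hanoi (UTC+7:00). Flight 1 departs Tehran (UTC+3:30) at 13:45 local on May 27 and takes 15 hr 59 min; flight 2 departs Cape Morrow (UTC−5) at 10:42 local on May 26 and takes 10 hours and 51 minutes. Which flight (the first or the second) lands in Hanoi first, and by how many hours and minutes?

the second, by 23 hours 41 minutes

Flight 1 in UTC: 13:45 − 3:30 = 10:15 on May 27.
+15 hours 59 minutes → arrive 02:14 UTC on May 28.
Flight 2 in UTC: 10:42 + 5:00 = 15:42 on May 26.
+10 hours 51 minutes → arrive 02:33 UTC on May 27.
Flight 2 lands earlier by 23 hours 41 minutes.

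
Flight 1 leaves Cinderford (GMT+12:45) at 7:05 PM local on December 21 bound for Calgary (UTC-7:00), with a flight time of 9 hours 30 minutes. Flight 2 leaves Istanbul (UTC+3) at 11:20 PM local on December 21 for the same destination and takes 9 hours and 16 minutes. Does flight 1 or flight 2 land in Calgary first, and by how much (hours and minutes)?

the first, by 13 hours 46 minutes

Flight 1 in UTC: 7:05 PM − 12:45 = 6:20 AM on Dec 21.
+9 hours 30 minutes → arrive 3:50 PM UTC on Dec 21.
Flight 2 in UTC: 11:20 PM − 3:00 = 8:20 PM on Dec 21.
+9 hours 16 minutes → arrive 5:36 AM UTC on Dec 22.
Flight 1 lands earlier by 13 hours 46 minutes.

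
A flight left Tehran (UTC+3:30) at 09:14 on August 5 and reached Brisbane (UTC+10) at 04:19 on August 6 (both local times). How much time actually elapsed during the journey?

Departure in UTC: 09:14 − 3:30 = 05:44 on Aug 5.
Arrival in UTC: 04:19 − 10:00 = 18:19 on Aug 5.
Elapsed = 18:19 − 05:44 = 12 hours 35 minutes.

12 hours 35 minutes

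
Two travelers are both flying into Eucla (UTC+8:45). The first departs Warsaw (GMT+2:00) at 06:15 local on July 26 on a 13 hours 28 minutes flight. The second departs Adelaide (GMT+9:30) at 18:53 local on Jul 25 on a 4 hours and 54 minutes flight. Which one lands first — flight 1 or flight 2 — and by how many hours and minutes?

Flight 1 in UTC: 06:15 − 2:00 = 04:15 on Jul 26.
+13 hours and 28 minutes → arrive 17:43 UTC on Jul 26.
Flight 2 in UTC: 18:53 − 9:30 = 09:23 on Jul 25.
+4 hours 54 minutes → arrive 14:17 UTC on Jul 25.
Flight 2 lands earlier by 27 hours 26 minutes.

the second, by 27 hours 26 minutes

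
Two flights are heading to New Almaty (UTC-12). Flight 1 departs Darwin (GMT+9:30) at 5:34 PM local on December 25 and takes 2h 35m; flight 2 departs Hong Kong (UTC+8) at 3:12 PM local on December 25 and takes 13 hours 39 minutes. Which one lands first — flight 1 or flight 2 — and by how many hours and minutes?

Flight 1 in UTC: 5:34 PM − 9:30 = 8:04 AM on Dec 25.
+2 hours and 35 minutes → arrive 10:39 AM UTC on Dec 25.
Flight 2 in UTC: 3:12 PM − 8:00 = 7:12 AM on Dec 25.
+13 hours and 39 minutes → arrive 8:51 PM UTC on Dec 25.
Flight 1 lands earlier by 10 hours 12 minutes.

the first, by 10 hours 12 minutes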